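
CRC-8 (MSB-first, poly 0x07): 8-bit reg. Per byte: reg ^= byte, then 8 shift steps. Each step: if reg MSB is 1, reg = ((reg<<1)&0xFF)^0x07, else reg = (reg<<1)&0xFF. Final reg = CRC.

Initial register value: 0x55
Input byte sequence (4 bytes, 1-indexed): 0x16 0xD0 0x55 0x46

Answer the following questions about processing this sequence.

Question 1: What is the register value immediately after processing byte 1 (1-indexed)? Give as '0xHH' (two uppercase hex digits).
After byte 1 (0x16): reg=0xCE

Answer: 0xCE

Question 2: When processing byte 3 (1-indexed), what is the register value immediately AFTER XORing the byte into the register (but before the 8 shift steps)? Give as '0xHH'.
Register before byte 3: 0x5A
Byte 3: 0x55
0x5A XOR 0x55 = 0x0F

Answer: 0x0F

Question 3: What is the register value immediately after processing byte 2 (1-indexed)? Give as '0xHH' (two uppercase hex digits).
After byte 1 (0x16): reg=0xCE
After byte 2 (0xD0): reg=0x5A

Answer: 0x5A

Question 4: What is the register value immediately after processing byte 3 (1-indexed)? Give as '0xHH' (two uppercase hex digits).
After byte 1 (0x16): reg=0xCE
After byte 2 (0xD0): reg=0x5A
After byte 3 (0x55): reg=0x2D

Answer: 0x2D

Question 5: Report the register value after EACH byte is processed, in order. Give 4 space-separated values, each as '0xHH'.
0xCE 0x5A 0x2D 0x16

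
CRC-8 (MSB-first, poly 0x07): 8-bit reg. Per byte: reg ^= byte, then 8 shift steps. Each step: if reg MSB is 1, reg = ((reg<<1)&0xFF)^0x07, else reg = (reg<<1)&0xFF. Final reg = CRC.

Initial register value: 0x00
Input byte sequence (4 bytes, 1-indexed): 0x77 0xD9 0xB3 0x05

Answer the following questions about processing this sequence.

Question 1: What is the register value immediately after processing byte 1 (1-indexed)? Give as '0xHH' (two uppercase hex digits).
After byte 1 (0x77): reg=0x42

Answer: 0x42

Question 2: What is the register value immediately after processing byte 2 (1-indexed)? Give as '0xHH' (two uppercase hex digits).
After byte 1 (0x77): reg=0x42
After byte 2 (0xD9): reg=0xC8

Answer: 0xC8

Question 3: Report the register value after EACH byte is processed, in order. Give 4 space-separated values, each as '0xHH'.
0x42 0xC8 0x66 0x2E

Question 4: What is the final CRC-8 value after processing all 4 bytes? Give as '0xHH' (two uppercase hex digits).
Answer: 0x2E

Derivation:
After byte 1 (0x77): reg=0x42
After byte 2 (0xD9): reg=0xC8
After byte 3 (0xB3): reg=0x66
After byte 4 (0x05): reg=0x2E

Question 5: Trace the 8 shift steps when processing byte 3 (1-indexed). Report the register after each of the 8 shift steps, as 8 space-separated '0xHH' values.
After byte 1 (0x77): reg=0x42
After byte 2 (0xD9): reg=0xC8
Register before byte 3: 0xC8
After XOR with byte 0xB3: 0x7B

Answer: 0xF6 0xEB 0xD1 0xA5 0x4D 0x9A 0x33 0x66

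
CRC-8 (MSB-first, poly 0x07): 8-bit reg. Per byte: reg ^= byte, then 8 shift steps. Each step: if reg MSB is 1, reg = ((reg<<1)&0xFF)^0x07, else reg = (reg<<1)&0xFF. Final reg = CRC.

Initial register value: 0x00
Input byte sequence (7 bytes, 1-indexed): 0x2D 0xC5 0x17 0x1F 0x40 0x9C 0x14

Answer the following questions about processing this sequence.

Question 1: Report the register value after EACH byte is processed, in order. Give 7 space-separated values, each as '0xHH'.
0xC3 0x12 0x1B 0x1C 0x93 0x2D 0xAF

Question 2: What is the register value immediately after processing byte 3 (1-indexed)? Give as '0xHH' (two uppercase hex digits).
Answer: 0x1B

Derivation:
After byte 1 (0x2D): reg=0xC3
After byte 2 (0xC5): reg=0x12
After byte 3 (0x17): reg=0x1B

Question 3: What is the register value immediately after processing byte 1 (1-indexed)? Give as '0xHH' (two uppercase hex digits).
Answer: 0xC3

Derivation:
After byte 1 (0x2D): reg=0xC3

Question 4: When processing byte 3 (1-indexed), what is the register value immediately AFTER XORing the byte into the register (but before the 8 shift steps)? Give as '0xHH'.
Answer: 0x05

Derivation:
Register before byte 3: 0x12
Byte 3: 0x17
0x12 XOR 0x17 = 0x05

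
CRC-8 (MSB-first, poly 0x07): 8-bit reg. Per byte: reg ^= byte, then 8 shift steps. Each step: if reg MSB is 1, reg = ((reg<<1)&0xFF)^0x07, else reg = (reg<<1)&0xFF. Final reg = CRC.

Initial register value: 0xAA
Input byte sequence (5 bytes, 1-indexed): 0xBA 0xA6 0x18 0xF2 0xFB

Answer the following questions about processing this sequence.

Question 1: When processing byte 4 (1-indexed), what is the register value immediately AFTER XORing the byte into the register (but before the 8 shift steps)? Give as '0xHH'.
Answer: 0x7E

Derivation:
Register before byte 4: 0x8C
Byte 4: 0xF2
0x8C XOR 0xF2 = 0x7E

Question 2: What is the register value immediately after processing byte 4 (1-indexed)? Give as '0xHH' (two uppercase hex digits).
After byte 1 (0xBA): reg=0x70
After byte 2 (0xA6): reg=0x2C
After byte 3 (0x18): reg=0x8C
After byte 4 (0xF2): reg=0x7D

Answer: 0x7D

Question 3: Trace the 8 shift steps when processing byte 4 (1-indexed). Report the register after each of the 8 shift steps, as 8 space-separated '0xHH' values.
After byte 1 (0xBA): reg=0x70
After byte 2 (0xA6): reg=0x2C
After byte 3 (0x18): reg=0x8C
Register before byte 4: 0x8C
After XOR with byte 0xF2: 0x7E

Answer: 0xFC 0xFF 0xF9 0xF5 0xED 0xDD 0xBD 0x7D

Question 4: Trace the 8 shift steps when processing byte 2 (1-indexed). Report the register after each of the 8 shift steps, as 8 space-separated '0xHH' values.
After byte 1 (0xBA): reg=0x70
Register before byte 2: 0x70
After XOR with byte 0xA6: 0xD6

Answer: 0xAB 0x51 0xA2 0x43 0x86 0x0B 0x16 0x2C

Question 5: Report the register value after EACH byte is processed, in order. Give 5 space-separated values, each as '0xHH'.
0x70 0x2C 0x8C 0x7D 0x9B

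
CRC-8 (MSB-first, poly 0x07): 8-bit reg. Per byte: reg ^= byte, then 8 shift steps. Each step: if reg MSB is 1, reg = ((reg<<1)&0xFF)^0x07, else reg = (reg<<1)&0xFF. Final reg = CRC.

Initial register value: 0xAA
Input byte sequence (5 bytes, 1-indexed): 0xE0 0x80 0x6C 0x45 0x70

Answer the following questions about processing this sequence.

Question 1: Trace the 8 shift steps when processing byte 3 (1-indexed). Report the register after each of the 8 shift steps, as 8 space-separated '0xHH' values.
After byte 1 (0xE0): reg=0xF1
After byte 2 (0x80): reg=0x50
Register before byte 3: 0x50
After XOR with byte 0x6C: 0x3C

Answer: 0x78 0xF0 0xE7 0xC9 0x95 0x2D 0x5A 0xB4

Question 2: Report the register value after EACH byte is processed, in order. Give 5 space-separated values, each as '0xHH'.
0xF1 0x50 0xB4 0xD9 0x56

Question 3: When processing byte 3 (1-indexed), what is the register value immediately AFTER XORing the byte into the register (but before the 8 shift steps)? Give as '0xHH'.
Register before byte 3: 0x50
Byte 3: 0x6C
0x50 XOR 0x6C = 0x3C

Answer: 0x3C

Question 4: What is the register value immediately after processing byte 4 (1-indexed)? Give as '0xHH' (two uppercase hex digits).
After byte 1 (0xE0): reg=0xF1
After byte 2 (0x80): reg=0x50
After byte 3 (0x6C): reg=0xB4
After byte 4 (0x45): reg=0xD9

Answer: 0xD9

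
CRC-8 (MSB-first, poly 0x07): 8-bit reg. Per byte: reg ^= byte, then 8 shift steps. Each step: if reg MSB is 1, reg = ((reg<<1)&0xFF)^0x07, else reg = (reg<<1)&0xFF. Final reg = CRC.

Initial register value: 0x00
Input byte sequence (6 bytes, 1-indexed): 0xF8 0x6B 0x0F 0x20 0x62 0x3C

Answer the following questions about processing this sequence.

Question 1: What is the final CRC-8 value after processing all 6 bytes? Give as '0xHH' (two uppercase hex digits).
After byte 1 (0xF8): reg=0xE6
After byte 2 (0x6B): reg=0xAA
After byte 3 (0x0F): reg=0x72
After byte 4 (0x20): reg=0xB9
After byte 5 (0x62): reg=0x0F
After byte 6 (0x3C): reg=0x99

Answer: 0x99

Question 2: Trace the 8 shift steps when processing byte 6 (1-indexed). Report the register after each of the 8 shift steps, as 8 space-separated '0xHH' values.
After byte 1 (0xF8): reg=0xE6
After byte 2 (0x6B): reg=0xAA
After byte 3 (0x0F): reg=0x72
After byte 4 (0x20): reg=0xB9
After byte 5 (0x62): reg=0x0F
Register before byte 6: 0x0F
After XOR with byte 0x3C: 0x33

Answer: 0x66 0xCC 0x9F 0x39 0x72 0xE4 0xCF 0x99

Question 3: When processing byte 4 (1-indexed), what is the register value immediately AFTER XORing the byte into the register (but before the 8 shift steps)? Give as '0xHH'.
Register before byte 4: 0x72
Byte 4: 0x20
0x72 XOR 0x20 = 0x52

Answer: 0x52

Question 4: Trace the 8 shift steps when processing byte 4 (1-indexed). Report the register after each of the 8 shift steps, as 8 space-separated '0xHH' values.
After byte 1 (0xF8): reg=0xE6
After byte 2 (0x6B): reg=0xAA
After byte 3 (0x0F): reg=0x72
Register before byte 4: 0x72
After XOR with byte 0x20: 0x52

Answer: 0xA4 0x4F 0x9E 0x3B 0x76 0xEC 0xDF 0xB9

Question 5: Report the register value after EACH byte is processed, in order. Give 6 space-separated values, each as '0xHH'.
0xE6 0xAA 0x72 0xB9 0x0F 0x99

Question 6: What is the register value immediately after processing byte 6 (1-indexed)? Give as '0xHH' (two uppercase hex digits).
Answer: 0x99

Derivation:
After byte 1 (0xF8): reg=0xE6
After byte 2 (0x6B): reg=0xAA
After byte 3 (0x0F): reg=0x72
After byte 4 (0x20): reg=0xB9
After byte 5 (0x62): reg=0x0F
After byte 6 (0x3C): reg=0x99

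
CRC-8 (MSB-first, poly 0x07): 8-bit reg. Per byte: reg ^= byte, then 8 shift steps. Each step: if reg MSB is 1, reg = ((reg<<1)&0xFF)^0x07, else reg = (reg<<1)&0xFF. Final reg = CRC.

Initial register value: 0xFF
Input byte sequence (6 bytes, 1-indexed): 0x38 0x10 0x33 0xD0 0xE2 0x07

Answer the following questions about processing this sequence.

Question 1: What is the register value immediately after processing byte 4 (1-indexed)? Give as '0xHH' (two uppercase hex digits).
Answer: 0x92

Derivation:
After byte 1 (0x38): reg=0x5B
After byte 2 (0x10): reg=0xF6
After byte 3 (0x33): reg=0x55
After byte 4 (0xD0): reg=0x92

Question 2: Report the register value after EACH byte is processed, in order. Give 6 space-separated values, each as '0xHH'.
0x5B 0xF6 0x55 0x92 0x57 0xB7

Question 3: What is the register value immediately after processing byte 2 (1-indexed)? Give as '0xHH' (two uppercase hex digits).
Answer: 0xF6

Derivation:
After byte 1 (0x38): reg=0x5B
After byte 2 (0x10): reg=0xF6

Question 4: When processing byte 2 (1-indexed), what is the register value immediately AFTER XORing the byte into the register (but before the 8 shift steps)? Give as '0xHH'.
Register before byte 2: 0x5B
Byte 2: 0x10
0x5B XOR 0x10 = 0x4B

Answer: 0x4B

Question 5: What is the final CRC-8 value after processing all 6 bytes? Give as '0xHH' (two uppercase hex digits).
After byte 1 (0x38): reg=0x5B
After byte 2 (0x10): reg=0xF6
After byte 3 (0x33): reg=0x55
After byte 4 (0xD0): reg=0x92
After byte 5 (0xE2): reg=0x57
After byte 6 (0x07): reg=0xB7

Answer: 0xB7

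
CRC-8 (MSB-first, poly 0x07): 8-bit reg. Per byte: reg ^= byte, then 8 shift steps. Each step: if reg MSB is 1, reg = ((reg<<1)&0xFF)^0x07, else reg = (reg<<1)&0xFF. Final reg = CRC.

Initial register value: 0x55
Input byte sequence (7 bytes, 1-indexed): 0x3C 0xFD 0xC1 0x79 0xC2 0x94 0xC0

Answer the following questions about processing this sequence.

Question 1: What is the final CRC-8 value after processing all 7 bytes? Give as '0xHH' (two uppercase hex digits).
Answer: 0x25

Derivation:
After byte 1 (0x3C): reg=0x18
After byte 2 (0xFD): reg=0xB5
After byte 3 (0xC1): reg=0x4B
After byte 4 (0x79): reg=0x9E
After byte 5 (0xC2): reg=0x93
After byte 6 (0x94): reg=0x15
After byte 7 (0xC0): reg=0x25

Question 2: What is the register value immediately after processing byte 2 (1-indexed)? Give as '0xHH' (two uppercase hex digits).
Answer: 0xB5

Derivation:
After byte 1 (0x3C): reg=0x18
After byte 2 (0xFD): reg=0xB5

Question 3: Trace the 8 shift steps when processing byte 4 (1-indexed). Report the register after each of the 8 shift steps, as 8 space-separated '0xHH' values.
Answer: 0x64 0xC8 0x97 0x29 0x52 0xA4 0x4F 0x9E

Derivation:
After byte 1 (0x3C): reg=0x18
After byte 2 (0xFD): reg=0xB5
After byte 3 (0xC1): reg=0x4B
Register before byte 4: 0x4B
After XOR with byte 0x79: 0x32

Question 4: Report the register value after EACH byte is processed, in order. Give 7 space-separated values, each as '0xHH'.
0x18 0xB5 0x4B 0x9E 0x93 0x15 0x25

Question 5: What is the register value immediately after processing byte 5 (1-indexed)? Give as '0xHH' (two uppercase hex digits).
After byte 1 (0x3C): reg=0x18
After byte 2 (0xFD): reg=0xB5
After byte 3 (0xC1): reg=0x4B
After byte 4 (0x79): reg=0x9E
After byte 5 (0xC2): reg=0x93

Answer: 0x93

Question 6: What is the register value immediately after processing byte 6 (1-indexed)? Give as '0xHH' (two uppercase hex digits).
Answer: 0x15

Derivation:
After byte 1 (0x3C): reg=0x18
After byte 2 (0xFD): reg=0xB5
After byte 3 (0xC1): reg=0x4B
After byte 4 (0x79): reg=0x9E
After byte 5 (0xC2): reg=0x93
After byte 6 (0x94): reg=0x15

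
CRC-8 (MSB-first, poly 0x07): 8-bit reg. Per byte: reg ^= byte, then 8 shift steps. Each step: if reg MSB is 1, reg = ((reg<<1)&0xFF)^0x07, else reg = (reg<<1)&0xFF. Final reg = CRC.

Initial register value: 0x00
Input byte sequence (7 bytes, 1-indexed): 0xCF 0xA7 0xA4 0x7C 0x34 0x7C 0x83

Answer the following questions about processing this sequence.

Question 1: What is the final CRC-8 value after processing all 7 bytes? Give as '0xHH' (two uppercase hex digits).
Answer: 0x0C

Derivation:
After byte 1 (0xCF): reg=0x63
After byte 2 (0xA7): reg=0x52
After byte 3 (0xA4): reg=0xCC
After byte 4 (0x7C): reg=0x19
After byte 5 (0x34): reg=0xC3
After byte 6 (0x7C): reg=0x34
After byte 7 (0x83): reg=0x0C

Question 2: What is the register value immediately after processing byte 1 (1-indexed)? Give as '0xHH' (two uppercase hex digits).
After byte 1 (0xCF): reg=0x63

Answer: 0x63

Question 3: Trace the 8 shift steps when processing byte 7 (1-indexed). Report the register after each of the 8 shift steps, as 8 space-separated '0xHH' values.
After byte 1 (0xCF): reg=0x63
After byte 2 (0xA7): reg=0x52
After byte 3 (0xA4): reg=0xCC
After byte 4 (0x7C): reg=0x19
After byte 5 (0x34): reg=0xC3
After byte 6 (0x7C): reg=0x34
Register before byte 7: 0x34
After XOR with byte 0x83: 0xB7

Answer: 0x69 0xD2 0xA3 0x41 0x82 0x03 0x06 0x0C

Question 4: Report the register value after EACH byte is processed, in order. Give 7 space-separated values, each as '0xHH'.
0x63 0x52 0xCC 0x19 0xC3 0x34 0x0C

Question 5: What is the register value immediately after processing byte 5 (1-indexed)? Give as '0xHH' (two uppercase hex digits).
After byte 1 (0xCF): reg=0x63
After byte 2 (0xA7): reg=0x52
After byte 3 (0xA4): reg=0xCC
After byte 4 (0x7C): reg=0x19
After byte 5 (0x34): reg=0xC3

Answer: 0xC3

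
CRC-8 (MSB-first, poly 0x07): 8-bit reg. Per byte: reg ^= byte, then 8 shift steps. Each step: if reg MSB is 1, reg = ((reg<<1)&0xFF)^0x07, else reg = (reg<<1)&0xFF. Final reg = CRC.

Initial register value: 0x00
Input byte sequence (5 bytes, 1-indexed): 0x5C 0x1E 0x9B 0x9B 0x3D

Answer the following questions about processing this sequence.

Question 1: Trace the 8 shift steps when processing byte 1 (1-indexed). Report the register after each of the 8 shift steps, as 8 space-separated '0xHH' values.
Answer: 0xB8 0x77 0xEE 0xDB 0xB1 0x65 0xCA 0x93

Derivation:
Register before byte 1: 0x00
After XOR with byte 0x5C: 0x5C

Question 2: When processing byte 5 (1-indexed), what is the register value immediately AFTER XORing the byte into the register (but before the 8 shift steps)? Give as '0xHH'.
Answer: 0x19

Derivation:
Register before byte 5: 0x24
Byte 5: 0x3D
0x24 XOR 0x3D = 0x19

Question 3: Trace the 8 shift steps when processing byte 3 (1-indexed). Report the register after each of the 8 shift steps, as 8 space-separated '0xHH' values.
After byte 1 (0x5C): reg=0x93
After byte 2 (0x1E): reg=0xAA
Register before byte 3: 0xAA
After XOR with byte 0x9B: 0x31

Answer: 0x62 0xC4 0x8F 0x19 0x32 0x64 0xC8 0x97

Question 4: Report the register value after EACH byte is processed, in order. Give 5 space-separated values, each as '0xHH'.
0x93 0xAA 0x97 0x24 0x4F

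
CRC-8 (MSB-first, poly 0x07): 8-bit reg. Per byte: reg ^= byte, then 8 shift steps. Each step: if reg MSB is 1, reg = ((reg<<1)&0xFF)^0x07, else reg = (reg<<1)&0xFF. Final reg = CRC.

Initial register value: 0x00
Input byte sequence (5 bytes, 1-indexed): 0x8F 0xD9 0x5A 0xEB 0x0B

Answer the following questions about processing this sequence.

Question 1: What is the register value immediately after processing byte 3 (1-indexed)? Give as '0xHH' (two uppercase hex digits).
Answer: 0xCA

Derivation:
After byte 1 (0x8F): reg=0xA4
After byte 2 (0xD9): reg=0x74
After byte 3 (0x5A): reg=0xCA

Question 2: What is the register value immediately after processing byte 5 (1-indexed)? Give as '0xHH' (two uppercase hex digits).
Answer: 0x8A

Derivation:
After byte 1 (0x8F): reg=0xA4
After byte 2 (0xD9): reg=0x74
After byte 3 (0x5A): reg=0xCA
After byte 4 (0xEB): reg=0xE7
After byte 5 (0x0B): reg=0x8A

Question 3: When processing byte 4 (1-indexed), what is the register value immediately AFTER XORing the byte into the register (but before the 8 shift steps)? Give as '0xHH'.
Register before byte 4: 0xCA
Byte 4: 0xEB
0xCA XOR 0xEB = 0x21

Answer: 0x21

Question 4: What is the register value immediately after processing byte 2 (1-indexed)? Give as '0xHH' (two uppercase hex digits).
Answer: 0x74

Derivation:
After byte 1 (0x8F): reg=0xA4
After byte 2 (0xD9): reg=0x74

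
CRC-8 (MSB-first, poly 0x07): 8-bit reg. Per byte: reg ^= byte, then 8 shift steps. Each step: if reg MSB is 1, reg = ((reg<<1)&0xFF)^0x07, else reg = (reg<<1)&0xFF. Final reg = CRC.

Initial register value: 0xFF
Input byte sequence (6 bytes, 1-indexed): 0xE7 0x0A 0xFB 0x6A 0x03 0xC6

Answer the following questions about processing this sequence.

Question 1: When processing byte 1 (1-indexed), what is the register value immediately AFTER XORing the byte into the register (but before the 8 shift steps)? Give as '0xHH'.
Answer: 0x18

Derivation:
Register before byte 1: 0xFF
Byte 1: 0xE7
0xFF XOR 0xE7 = 0x18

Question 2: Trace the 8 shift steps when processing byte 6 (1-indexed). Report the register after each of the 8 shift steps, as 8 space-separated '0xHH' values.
Answer: 0x19 0x32 0x64 0xC8 0x97 0x29 0x52 0xA4

Derivation:
After byte 1 (0xE7): reg=0x48
After byte 2 (0x0A): reg=0xC9
After byte 3 (0xFB): reg=0x9E
After byte 4 (0x6A): reg=0xC2
After byte 5 (0x03): reg=0x49
Register before byte 6: 0x49
After XOR with byte 0xC6: 0x8F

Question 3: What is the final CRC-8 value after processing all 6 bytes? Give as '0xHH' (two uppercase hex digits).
After byte 1 (0xE7): reg=0x48
After byte 2 (0x0A): reg=0xC9
After byte 3 (0xFB): reg=0x9E
After byte 4 (0x6A): reg=0xC2
After byte 5 (0x03): reg=0x49
After byte 6 (0xC6): reg=0xA4

Answer: 0xA4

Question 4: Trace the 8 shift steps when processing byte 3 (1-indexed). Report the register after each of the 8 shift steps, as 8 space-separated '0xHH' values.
After byte 1 (0xE7): reg=0x48
After byte 2 (0x0A): reg=0xC9
Register before byte 3: 0xC9
After XOR with byte 0xFB: 0x32

Answer: 0x64 0xC8 0x97 0x29 0x52 0xA4 0x4F 0x9E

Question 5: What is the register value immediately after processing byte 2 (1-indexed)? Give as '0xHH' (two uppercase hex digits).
Answer: 0xC9

Derivation:
After byte 1 (0xE7): reg=0x48
After byte 2 (0x0A): reg=0xC9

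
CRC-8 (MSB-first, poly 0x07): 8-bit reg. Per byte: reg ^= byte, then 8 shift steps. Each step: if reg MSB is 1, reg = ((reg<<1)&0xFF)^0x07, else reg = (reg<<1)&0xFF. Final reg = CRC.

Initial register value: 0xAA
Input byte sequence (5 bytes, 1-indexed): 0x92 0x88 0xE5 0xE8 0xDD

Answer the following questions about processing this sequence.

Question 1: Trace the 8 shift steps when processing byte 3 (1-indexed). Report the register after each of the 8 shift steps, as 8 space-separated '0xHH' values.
After byte 1 (0x92): reg=0xA8
After byte 2 (0x88): reg=0xE0
Register before byte 3: 0xE0
After XOR with byte 0xE5: 0x05

Answer: 0x0A 0x14 0x28 0x50 0xA0 0x47 0x8E 0x1B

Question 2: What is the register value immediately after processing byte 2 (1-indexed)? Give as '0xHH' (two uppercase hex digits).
Answer: 0xE0

Derivation:
After byte 1 (0x92): reg=0xA8
After byte 2 (0x88): reg=0xE0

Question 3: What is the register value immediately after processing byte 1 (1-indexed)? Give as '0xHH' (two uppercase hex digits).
Answer: 0xA8

Derivation:
After byte 1 (0x92): reg=0xA8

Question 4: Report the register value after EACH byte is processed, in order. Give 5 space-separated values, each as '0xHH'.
0xA8 0xE0 0x1B 0xD7 0x36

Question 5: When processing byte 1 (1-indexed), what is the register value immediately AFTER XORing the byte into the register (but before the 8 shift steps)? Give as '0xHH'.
Answer: 0x38

Derivation:
Register before byte 1: 0xAA
Byte 1: 0x92
0xAA XOR 0x92 = 0x38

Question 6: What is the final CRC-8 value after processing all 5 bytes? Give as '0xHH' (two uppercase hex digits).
Answer: 0x36

Derivation:
After byte 1 (0x92): reg=0xA8
After byte 2 (0x88): reg=0xE0
After byte 3 (0xE5): reg=0x1B
After byte 4 (0xE8): reg=0xD7
After byte 5 (0xDD): reg=0x36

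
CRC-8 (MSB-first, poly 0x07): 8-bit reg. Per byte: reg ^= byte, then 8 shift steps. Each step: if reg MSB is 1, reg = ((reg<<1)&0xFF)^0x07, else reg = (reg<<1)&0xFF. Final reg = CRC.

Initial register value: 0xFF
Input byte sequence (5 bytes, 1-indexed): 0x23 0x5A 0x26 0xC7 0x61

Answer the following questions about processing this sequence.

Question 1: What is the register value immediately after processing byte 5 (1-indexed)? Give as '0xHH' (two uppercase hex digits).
Answer: 0x03

Derivation:
After byte 1 (0x23): reg=0x1A
After byte 2 (0x5A): reg=0xC7
After byte 3 (0x26): reg=0xA9
After byte 4 (0xC7): reg=0x0D
After byte 5 (0x61): reg=0x03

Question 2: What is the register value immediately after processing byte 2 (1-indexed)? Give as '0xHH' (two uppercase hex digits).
After byte 1 (0x23): reg=0x1A
After byte 2 (0x5A): reg=0xC7

Answer: 0xC7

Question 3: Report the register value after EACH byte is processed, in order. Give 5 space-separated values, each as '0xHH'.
0x1A 0xC7 0xA9 0x0D 0x03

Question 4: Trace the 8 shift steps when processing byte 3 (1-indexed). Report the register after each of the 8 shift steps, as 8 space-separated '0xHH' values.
Answer: 0xC5 0x8D 0x1D 0x3A 0x74 0xE8 0xD7 0xA9

Derivation:
After byte 1 (0x23): reg=0x1A
After byte 2 (0x5A): reg=0xC7
Register before byte 3: 0xC7
After XOR with byte 0x26: 0xE1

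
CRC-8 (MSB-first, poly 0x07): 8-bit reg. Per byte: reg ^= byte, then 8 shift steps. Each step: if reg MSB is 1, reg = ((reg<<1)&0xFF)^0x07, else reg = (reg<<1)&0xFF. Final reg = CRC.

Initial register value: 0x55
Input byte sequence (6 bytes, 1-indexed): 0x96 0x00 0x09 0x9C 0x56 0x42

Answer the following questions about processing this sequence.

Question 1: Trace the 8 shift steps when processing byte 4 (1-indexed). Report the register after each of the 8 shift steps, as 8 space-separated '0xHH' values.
After byte 1 (0x96): reg=0x47
After byte 2 (0x00): reg=0xD2
After byte 3 (0x09): reg=0x0F
Register before byte 4: 0x0F
After XOR with byte 0x9C: 0x93

Answer: 0x21 0x42 0x84 0x0F 0x1E 0x3C 0x78 0xF0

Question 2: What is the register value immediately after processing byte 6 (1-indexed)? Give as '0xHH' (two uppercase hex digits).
Answer: 0xAF

Derivation:
After byte 1 (0x96): reg=0x47
After byte 2 (0x00): reg=0xD2
After byte 3 (0x09): reg=0x0F
After byte 4 (0x9C): reg=0xF0
After byte 5 (0x56): reg=0x7B
After byte 6 (0x42): reg=0xAF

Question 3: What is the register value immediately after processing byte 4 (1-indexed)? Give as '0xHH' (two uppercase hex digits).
Answer: 0xF0

Derivation:
After byte 1 (0x96): reg=0x47
After byte 2 (0x00): reg=0xD2
After byte 3 (0x09): reg=0x0F
After byte 4 (0x9C): reg=0xF0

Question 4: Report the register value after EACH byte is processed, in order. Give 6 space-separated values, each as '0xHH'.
0x47 0xD2 0x0F 0xF0 0x7B 0xAF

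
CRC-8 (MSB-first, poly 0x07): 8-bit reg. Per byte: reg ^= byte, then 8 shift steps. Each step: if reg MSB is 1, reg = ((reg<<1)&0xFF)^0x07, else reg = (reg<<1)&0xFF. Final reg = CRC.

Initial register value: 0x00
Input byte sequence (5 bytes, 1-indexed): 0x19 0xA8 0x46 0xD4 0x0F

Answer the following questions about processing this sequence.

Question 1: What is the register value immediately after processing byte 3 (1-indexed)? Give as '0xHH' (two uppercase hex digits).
After byte 1 (0x19): reg=0x4F
After byte 2 (0xA8): reg=0xBB
After byte 3 (0x46): reg=0xFD

Answer: 0xFD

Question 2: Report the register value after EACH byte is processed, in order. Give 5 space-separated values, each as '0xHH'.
0x4F 0xBB 0xFD 0xDF 0x3E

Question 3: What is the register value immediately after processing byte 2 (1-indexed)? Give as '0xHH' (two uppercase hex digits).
Answer: 0xBB

Derivation:
After byte 1 (0x19): reg=0x4F
After byte 2 (0xA8): reg=0xBB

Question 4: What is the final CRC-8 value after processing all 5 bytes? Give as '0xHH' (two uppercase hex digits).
After byte 1 (0x19): reg=0x4F
After byte 2 (0xA8): reg=0xBB
After byte 3 (0x46): reg=0xFD
After byte 4 (0xD4): reg=0xDF
After byte 5 (0x0F): reg=0x3E

Answer: 0x3E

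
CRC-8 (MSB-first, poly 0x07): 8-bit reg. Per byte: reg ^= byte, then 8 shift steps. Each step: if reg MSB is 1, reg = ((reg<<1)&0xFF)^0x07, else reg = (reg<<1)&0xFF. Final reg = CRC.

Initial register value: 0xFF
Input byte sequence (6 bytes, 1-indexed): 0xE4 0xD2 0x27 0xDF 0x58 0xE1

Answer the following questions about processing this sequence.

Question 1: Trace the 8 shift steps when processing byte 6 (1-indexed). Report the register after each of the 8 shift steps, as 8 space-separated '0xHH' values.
Answer: 0x5C 0xB8 0x77 0xEE 0xDB 0xB1 0x65 0xCA

Derivation:
After byte 1 (0xE4): reg=0x41
After byte 2 (0xD2): reg=0xF0
After byte 3 (0x27): reg=0x2B
After byte 4 (0xDF): reg=0xC2
After byte 5 (0x58): reg=0xCF
Register before byte 6: 0xCF
After XOR with byte 0xE1: 0x2E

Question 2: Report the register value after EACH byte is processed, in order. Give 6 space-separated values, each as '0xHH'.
0x41 0xF0 0x2B 0xC2 0xCF 0xCA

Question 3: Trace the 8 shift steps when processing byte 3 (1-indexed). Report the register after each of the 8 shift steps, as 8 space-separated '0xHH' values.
After byte 1 (0xE4): reg=0x41
After byte 2 (0xD2): reg=0xF0
Register before byte 3: 0xF0
After XOR with byte 0x27: 0xD7

Answer: 0xA9 0x55 0xAA 0x53 0xA6 0x4B 0x96 0x2B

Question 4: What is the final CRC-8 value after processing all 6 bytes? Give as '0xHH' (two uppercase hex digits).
Answer: 0xCA

Derivation:
After byte 1 (0xE4): reg=0x41
After byte 2 (0xD2): reg=0xF0
After byte 3 (0x27): reg=0x2B
After byte 4 (0xDF): reg=0xC2
After byte 5 (0x58): reg=0xCF
After byte 6 (0xE1): reg=0xCA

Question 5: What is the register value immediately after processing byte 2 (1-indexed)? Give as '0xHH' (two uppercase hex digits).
After byte 1 (0xE4): reg=0x41
After byte 2 (0xD2): reg=0xF0

Answer: 0xF0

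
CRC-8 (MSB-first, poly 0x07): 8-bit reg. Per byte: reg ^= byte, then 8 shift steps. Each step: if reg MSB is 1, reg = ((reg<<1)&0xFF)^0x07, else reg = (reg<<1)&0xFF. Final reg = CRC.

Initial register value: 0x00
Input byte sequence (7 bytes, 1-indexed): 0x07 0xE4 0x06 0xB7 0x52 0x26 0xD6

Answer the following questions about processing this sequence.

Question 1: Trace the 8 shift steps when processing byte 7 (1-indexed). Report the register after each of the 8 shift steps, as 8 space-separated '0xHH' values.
After byte 1 (0x07): reg=0x15
After byte 2 (0xE4): reg=0xD9
After byte 3 (0x06): reg=0x13
After byte 4 (0xB7): reg=0x75
After byte 5 (0x52): reg=0xF5
After byte 6 (0x26): reg=0x37
Register before byte 7: 0x37
After XOR with byte 0xD6: 0xE1

Answer: 0xC5 0x8D 0x1D 0x3A 0x74 0xE8 0xD7 0xA9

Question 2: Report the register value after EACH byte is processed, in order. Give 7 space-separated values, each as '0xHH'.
0x15 0xD9 0x13 0x75 0xF5 0x37 0xA9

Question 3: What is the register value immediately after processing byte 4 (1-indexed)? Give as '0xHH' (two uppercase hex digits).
After byte 1 (0x07): reg=0x15
After byte 2 (0xE4): reg=0xD9
After byte 3 (0x06): reg=0x13
After byte 4 (0xB7): reg=0x75

Answer: 0x75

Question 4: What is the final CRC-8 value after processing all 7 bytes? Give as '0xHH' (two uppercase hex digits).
Answer: 0xA9

Derivation:
After byte 1 (0x07): reg=0x15
After byte 2 (0xE4): reg=0xD9
After byte 3 (0x06): reg=0x13
After byte 4 (0xB7): reg=0x75
After byte 5 (0x52): reg=0xF5
After byte 6 (0x26): reg=0x37
After byte 7 (0xD6): reg=0xA9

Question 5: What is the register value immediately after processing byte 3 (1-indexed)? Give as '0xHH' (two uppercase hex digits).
Answer: 0x13

Derivation:
After byte 1 (0x07): reg=0x15
After byte 2 (0xE4): reg=0xD9
After byte 3 (0x06): reg=0x13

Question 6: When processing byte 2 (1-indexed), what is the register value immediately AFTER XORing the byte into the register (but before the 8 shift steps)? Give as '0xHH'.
Answer: 0xF1

Derivation:
Register before byte 2: 0x15
Byte 2: 0xE4
0x15 XOR 0xE4 = 0xF1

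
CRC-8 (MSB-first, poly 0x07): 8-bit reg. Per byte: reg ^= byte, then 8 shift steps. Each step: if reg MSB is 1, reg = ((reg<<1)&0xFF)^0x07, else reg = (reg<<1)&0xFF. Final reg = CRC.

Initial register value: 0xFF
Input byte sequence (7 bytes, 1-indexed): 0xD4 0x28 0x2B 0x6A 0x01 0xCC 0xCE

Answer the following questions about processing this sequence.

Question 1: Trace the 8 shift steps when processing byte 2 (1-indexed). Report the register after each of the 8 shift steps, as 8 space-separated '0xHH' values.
After byte 1 (0xD4): reg=0xD1
Register before byte 2: 0xD1
After XOR with byte 0x28: 0xF9

Answer: 0xF5 0xED 0xDD 0xBD 0x7D 0xFA 0xF3 0xE1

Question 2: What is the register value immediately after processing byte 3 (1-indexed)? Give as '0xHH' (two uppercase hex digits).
Answer: 0x78

Derivation:
After byte 1 (0xD4): reg=0xD1
After byte 2 (0x28): reg=0xE1
After byte 3 (0x2B): reg=0x78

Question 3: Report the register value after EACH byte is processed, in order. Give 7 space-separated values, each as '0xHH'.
0xD1 0xE1 0x78 0x7E 0x7A 0x0B 0x55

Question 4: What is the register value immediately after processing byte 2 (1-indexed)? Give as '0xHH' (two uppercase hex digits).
Answer: 0xE1

Derivation:
After byte 1 (0xD4): reg=0xD1
After byte 2 (0x28): reg=0xE1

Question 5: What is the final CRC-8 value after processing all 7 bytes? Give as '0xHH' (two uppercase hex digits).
After byte 1 (0xD4): reg=0xD1
After byte 2 (0x28): reg=0xE1
After byte 3 (0x2B): reg=0x78
After byte 4 (0x6A): reg=0x7E
After byte 5 (0x01): reg=0x7A
After byte 6 (0xCC): reg=0x0B
After byte 7 (0xCE): reg=0x55

Answer: 0x55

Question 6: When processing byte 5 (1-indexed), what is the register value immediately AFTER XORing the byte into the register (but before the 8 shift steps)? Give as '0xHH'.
Answer: 0x7F

Derivation:
Register before byte 5: 0x7E
Byte 5: 0x01
0x7E XOR 0x01 = 0x7F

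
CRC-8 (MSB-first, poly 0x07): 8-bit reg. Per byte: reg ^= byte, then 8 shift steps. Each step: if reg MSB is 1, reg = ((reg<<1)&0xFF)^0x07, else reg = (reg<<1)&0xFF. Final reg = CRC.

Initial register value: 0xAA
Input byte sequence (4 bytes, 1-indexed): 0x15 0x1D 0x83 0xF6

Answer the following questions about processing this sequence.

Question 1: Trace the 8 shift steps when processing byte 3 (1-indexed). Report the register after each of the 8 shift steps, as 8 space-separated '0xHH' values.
Answer: 0xB8 0x77 0xEE 0xDB 0xB1 0x65 0xCA 0x93

Derivation:
After byte 1 (0x15): reg=0x34
After byte 2 (0x1D): reg=0xDF
Register before byte 3: 0xDF
After XOR with byte 0x83: 0x5C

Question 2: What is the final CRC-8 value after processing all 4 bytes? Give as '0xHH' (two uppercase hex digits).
After byte 1 (0x15): reg=0x34
After byte 2 (0x1D): reg=0xDF
After byte 3 (0x83): reg=0x93
After byte 4 (0xF6): reg=0x3C

Answer: 0x3C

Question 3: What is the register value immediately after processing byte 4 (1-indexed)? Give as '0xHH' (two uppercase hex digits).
Answer: 0x3C

Derivation:
After byte 1 (0x15): reg=0x34
After byte 2 (0x1D): reg=0xDF
After byte 3 (0x83): reg=0x93
After byte 4 (0xF6): reg=0x3C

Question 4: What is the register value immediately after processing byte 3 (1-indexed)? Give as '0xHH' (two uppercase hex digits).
After byte 1 (0x15): reg=0x34
After byte 2 (0x1D): reg=0xDF
After byte 3 (0x83): reg=0x93

Answer: 0x93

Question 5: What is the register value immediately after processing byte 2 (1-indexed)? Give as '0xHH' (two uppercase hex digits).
After byte 1 (0x15): reg=0x34
After byte 2 (0x1D): reg=0xDF

Answer: 0xDF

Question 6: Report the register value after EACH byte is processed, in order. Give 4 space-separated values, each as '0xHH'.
0x34 0xDF 0x93 0x3C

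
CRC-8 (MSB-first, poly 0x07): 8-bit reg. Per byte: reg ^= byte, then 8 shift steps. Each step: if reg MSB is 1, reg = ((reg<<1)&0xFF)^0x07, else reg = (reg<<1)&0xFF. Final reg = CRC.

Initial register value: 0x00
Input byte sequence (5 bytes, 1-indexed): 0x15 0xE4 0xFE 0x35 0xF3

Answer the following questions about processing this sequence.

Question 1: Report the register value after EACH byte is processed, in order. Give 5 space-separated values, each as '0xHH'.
0x6B 0xA4 0x81 0x05 0xCC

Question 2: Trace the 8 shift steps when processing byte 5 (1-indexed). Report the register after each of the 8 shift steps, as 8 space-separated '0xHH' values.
After byte 1 (0x15): reg=0x6B
After byte 2 (0xE4): reg=0xA4
After byte 3 (0xFE): reg=0x81
After byte 4 (0x35): reg=0x05
Register before byte 5: 0x05
After XOR with byte 0xF3: 0xF6

Answer: 0xEB 0xD1 0xA5 0x4D 0x9A 0x33 0x66 0xCC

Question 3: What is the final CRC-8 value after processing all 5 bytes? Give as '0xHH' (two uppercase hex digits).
After byte 1 (0x15): reg=0x6B
After byte 2 (0xE4): reg=0xA4
After byte 3 (0xFE): reg=0x81
After byte 4 (0x35): reg=0x05
After byte 5 (0xF3): reg=0xCC

Answer: 0xCC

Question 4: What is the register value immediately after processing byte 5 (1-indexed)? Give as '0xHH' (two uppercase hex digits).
Answer: 0xCC

Derivation:
After byte 1 (0x15): reg=0x6B
After byte 2 (0xE4): reg=0xA4
After byte 3 (0xFE): reg=0x81
After byte 4 (0x35): reg=0x05
After byte 5 (0xF3): reg=0xCC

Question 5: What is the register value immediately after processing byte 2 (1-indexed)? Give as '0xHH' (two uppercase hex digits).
Answer: 0xA4

Derivation:
After byte 1 (0x15): reg=0x6B
After byte 2 (0xE4): reg=0xA4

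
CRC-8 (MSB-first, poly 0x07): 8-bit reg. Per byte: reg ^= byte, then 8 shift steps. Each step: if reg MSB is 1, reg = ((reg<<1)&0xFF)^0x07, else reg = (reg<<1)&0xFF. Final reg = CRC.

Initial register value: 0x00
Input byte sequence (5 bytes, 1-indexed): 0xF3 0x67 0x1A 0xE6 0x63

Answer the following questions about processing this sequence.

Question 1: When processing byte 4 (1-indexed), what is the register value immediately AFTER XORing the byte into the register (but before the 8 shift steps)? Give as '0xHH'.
Answer: 0xEF

Derivation:
Register before byte 4: 0x09
Byte 4: 0xE6
0x09 XOR 0xE6 = 0xEF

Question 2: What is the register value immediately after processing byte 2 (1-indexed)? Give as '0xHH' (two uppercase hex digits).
Answer: 0x19

Derivation:
After byte 1 (0xF3): reg=0xD7
After byte 2 (0x67): reg=0x19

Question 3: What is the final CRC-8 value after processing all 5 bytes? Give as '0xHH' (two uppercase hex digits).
Answer: 0xAE

Derivation:
After byte 1 (0xF3): reg=0xD7
After byte 2 (0x67): reg=0x19
After byte 3 (0x1A): reg=0x09
After byte 4 (0xE6): reg=0x83
After byte 5 (0x63): reg=0xAE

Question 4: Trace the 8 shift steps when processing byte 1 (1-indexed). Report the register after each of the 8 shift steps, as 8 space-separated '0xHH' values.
Register before byte 1: 0x00
After XOR with byte 0xF3: 0xF3

Answer: 0xE1 0xC5 0x8D 0x1D 0x3A 0x74 0xE8 0xD7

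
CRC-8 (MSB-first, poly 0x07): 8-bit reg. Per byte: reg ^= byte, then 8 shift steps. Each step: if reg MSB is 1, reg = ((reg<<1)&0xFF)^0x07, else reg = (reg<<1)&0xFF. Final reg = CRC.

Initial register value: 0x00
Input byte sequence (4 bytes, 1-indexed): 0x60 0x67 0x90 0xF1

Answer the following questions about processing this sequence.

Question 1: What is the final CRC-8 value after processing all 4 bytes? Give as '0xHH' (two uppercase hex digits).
After byte 1 (0x60): reg=0x27
After byte 2 (0x67): reg=0xC7
After byte 3 (0x90): reg=0xA2
After byte 4 (0xF1): reg=0xBE

Answer: 0xBE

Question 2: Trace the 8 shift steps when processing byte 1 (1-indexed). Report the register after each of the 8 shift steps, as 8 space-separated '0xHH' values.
Answer: 0xC0 0x87 0x09 0x12 0x24 0x48 0x90 0x27

Derivation:
Register before byte 1: 0x00
After XOR with byte 0x60: 0x60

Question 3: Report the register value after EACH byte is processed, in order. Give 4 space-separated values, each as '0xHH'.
0x27 0xC7 0xA2 0xBE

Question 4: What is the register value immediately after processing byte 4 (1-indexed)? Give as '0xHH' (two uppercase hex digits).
Answer: 0xBE

Derivation:
After byte 1 (0x60): reg=0x27
After byte 2 (0x67): reg=0xC7
After byte 3 (0x90): reg=0xA2
After byte 4 (0xF1): reg=0xBE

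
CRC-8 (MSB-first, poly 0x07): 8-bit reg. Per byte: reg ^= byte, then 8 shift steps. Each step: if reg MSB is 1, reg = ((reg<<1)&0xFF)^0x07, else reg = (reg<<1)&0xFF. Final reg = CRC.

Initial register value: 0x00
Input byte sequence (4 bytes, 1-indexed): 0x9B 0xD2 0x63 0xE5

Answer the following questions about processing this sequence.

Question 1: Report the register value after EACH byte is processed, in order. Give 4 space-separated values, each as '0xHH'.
0xC8 0x46 0xFB 0x5A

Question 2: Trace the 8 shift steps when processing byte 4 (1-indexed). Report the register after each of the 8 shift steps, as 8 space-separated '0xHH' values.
After byte 1 (0x9B): reg=0xC8
After byte 2 (0xD2): reg=0x46
After byte 3 (0x63): reg=0xFB
Register before byte 4: 0xFB
After XOR with byte 0xE5: 0x1E

Answer: 0x3C 0x78 0xF0 0xE7 0xC9 0x95 0x2D 0x5A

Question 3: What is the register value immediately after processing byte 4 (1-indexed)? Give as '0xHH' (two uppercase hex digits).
After byte 1 (0x9B): reg=0xC8
After byte 2 (0xD2): reg=0x46
After byte 3 (0x63): reg=0xFB
After byte 4 (0xE5): reg=0x5A

Answer: 0x5A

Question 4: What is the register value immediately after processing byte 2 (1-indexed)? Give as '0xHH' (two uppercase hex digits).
After byte 1 (0x9B): reg=0xC8
After byte 2 (0xD2): reg=0x46

Answer: 0x46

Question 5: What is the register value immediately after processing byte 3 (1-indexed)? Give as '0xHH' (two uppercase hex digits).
After byte 1 (0x9B): reg=0xC8
After byte 2 (0xD2): reg=0x46
After byte 3 (0x63): reg=0xFB

Answer: 0xFB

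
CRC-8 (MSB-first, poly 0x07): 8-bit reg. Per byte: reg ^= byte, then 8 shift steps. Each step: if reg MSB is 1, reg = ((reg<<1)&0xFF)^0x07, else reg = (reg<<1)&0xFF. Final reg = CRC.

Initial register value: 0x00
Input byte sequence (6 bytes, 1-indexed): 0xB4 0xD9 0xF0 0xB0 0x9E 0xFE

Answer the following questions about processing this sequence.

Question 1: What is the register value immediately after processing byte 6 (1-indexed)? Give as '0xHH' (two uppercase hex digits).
Answer: 0xD1

Derivation:
After byte 1 (0xB4): reg=0x05
After byte 2 (0xD9): reg=0x1A
After byte 3 (0xF0): reg=0x98
After byte 4 (0xB0): reg=0xD8
After byte 5 (0x9E): reg=0xD5
After byte 6 (0xFE): reg=0xD1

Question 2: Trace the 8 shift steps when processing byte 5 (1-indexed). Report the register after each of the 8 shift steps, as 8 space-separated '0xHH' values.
Answer: 0x8C 0x1F 0x3E 0x7C 0xF8 0xF7 0xE9 0xD5

Derivation:
After byte 1 (0xB4): reg=0x05
After byte 2 (0xD9): reg=0x1A
After byte 3 (0xF0): reg=0x98
After byte 4 (0xB0): reg=0xD8
Register before byte 5: 0xD8
After XOR with byte 0x9E: 0x46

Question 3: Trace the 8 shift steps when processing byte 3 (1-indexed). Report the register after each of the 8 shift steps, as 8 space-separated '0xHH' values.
After byte 1 (0xB4): reg=0x05
After byte 2 (0xD9): reg=0x1A
Register before byte 3: 0x1A
After XOR with byte 0xF0: 0xEA

Answer: 0xD3 0xA1 0x45 0x8A 0x13 0x26 0x4C 0x98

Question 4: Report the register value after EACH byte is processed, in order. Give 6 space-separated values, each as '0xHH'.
0x05 0x1A 0x98 0xD8 0xD5 0xD1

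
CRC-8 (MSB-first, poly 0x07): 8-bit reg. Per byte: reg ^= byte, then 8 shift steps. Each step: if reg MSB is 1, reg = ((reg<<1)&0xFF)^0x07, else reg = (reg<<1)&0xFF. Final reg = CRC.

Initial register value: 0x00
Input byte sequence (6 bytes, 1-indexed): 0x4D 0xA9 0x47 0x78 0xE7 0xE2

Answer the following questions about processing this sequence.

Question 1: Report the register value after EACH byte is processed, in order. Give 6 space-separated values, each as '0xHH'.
0xE4 0xE4 0x60 0x48 0x44 0x7B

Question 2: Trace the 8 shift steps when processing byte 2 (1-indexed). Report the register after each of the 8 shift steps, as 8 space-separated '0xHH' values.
After byte 1 (0x4D): reg=0xE4
Register before byte 2: 0xE4
After XOR with byte 0xA9: 0x4D

Answer: 0x9A 0x33 0x66 0xCC 0x9F 0x39 0x72 0xE4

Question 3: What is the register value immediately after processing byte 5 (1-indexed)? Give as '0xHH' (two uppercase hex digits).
Answer: 0x44

Derivation:
After byte 1 (0x4D): reg=0xE4
After byte 2 (0xA9): reg=0xE4
After byte 3 (0x47): reg=0x60
After byte 4 (0x78): reg=0x48
After byte 5 (0xE7): reg=0x44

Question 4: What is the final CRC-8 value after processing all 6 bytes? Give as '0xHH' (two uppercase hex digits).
Answer: 0x7B

Derivation:
After byte 1 (0x4D): reg=0xE4
After byte 2 (0xA9): reg=0xE4
After byte 3 (0x47): reg=0x60
After byte 4 (0x78): reg=0x48
After byte 5 (0xE7): reg=0x44
After byte 6 (0xE2): reg=0x7B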